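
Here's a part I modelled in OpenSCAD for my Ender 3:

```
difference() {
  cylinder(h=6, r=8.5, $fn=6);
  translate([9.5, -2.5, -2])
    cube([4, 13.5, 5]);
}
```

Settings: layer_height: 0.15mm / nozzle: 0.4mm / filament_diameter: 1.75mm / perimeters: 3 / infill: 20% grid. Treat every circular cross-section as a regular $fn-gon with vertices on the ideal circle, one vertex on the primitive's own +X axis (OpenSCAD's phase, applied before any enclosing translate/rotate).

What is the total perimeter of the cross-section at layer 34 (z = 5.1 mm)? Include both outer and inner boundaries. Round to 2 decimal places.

51.00 mm

At z = 5.1 mm: the r=8.5 cylinder gives a regular 6-gon of circumradius 8.5 (constant along its height) (perimeter = 2·6·8.500·sin(180°/6) = 51.00 mm); the cube at (9.5, -2.5) does not reach this height (z outside [-2, 3]); Subtracting the remaining from the first: none of the subtracted shapes is present at this height, so the r=8.5 cylinder is unchanged — boundary = 51.00 mm. Overall, the cross-section is a single solid region. Total boundary length (outer) = 51.00 mm.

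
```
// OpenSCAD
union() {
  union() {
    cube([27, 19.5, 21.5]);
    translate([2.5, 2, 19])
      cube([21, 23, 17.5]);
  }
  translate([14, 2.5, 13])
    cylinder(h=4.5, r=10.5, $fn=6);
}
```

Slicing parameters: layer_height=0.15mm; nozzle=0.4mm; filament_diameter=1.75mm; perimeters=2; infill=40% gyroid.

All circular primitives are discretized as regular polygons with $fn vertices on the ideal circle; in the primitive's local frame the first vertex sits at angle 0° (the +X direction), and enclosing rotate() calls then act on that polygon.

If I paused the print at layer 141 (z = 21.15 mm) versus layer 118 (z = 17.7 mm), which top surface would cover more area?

layer 141 (z = 21.15 mm)

Layer 141 (z = 21.15): the 27×19.5 cube contributes its full rectangle (area 526.50 mm²); the cube at (2.5, 2) is present — its section is the full 21×23 rectangle (area 483.00 mm²); Combining (union): the regions partially overlap — summed areas 1009.50 mm² minus the doubly-counted overlap 367.50 mm² gives 642.00 mm² — area = 642.00 mm²; the cylinder at (14, 2.5) is absent (z outside [13, 17.5]); Merging all regions: only that combined region is present, so the union is just that shape — area = 642.00 mm². So its area = 642.00 mm². Layer 118 (z = 17.7): the cube is present — its section is the full 27×19.5 rectangle (area 526.50 mm²); the cube at (2.5, 2) is not intersected at this z (z outside [19, 36.5]); Taking the union: only the 27×19.5 cube is present, so the union is just that shape — area = 526.50 mm²; the cylinder at (14, 2.5) is not intersected at this z (z outside [13, 17.5]); Merging all regions: only that combined region is present, so the union is just that shape — area = 526.50 mm². So its area = 526.50 mm². Layer 141 is larger (642.00 vs 526.50 mm²).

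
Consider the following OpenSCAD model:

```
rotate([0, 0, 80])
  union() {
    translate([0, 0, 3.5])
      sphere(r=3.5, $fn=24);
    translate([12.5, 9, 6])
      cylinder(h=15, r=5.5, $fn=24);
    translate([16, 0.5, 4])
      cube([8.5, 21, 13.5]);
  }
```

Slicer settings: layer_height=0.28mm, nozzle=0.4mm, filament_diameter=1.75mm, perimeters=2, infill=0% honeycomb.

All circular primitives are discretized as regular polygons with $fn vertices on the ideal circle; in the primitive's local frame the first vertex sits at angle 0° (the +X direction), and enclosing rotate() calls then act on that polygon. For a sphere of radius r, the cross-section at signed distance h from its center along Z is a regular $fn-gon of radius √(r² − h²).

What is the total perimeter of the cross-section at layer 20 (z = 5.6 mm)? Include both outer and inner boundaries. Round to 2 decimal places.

76.54 mm

At z = 5.6 mm: the r=3.5 sphere contributes a regular 24-gon of circumradius √(3.5²−2.1²) = 2.800 (perimeter = 2·24·2.800·sin(180°/24) = 17.54 mm); the cylinder at (12.5, 9) is not intersected at this z (z outside [6, 21]); the 8.5×21 cube at (16, 0.5) contributes its full rectangle (perimeter 59.00 mm); Combining (union): the 2 present regions are separate (no shared area or edge), so areas and boundary lengths simply add and each stays a separate island — boundary = 76.54 mm; (rotated 80° about Z; rotation is an isometry so areas/perimeters/island counts are preserved). Overall, the cross-section has 2 separate islands. Total boundary length (outer) = 76.54 mm.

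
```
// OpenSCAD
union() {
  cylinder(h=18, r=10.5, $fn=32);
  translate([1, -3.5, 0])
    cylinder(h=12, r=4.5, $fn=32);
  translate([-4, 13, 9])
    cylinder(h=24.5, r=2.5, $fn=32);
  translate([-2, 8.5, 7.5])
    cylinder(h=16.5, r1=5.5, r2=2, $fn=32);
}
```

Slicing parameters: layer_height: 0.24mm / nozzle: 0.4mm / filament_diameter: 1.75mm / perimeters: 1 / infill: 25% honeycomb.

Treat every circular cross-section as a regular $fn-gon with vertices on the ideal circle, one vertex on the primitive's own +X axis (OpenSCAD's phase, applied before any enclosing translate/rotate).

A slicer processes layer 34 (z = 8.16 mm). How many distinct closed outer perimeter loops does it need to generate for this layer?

At z = 8.16 mm: the cylinder: section is a regular 32-gon, circumradius r=10.5; the r=4.5 cylinder at (1, -3.5) contributes a regular 32-gon of circumradius 4.5; the cylinder at (-4, 13) does not reach this height (z outside [9, 33.5]); the cone at (-2, 8.5) (r1=5.5→r2=2) has section circumradius 5.360 here — a regular 32-gon; Combining (union): the regions partially overlap (shared area 121.51 mm²), so overlapping operands fuse into one piece — 1 connected region. The result has 1 disconnected region.

1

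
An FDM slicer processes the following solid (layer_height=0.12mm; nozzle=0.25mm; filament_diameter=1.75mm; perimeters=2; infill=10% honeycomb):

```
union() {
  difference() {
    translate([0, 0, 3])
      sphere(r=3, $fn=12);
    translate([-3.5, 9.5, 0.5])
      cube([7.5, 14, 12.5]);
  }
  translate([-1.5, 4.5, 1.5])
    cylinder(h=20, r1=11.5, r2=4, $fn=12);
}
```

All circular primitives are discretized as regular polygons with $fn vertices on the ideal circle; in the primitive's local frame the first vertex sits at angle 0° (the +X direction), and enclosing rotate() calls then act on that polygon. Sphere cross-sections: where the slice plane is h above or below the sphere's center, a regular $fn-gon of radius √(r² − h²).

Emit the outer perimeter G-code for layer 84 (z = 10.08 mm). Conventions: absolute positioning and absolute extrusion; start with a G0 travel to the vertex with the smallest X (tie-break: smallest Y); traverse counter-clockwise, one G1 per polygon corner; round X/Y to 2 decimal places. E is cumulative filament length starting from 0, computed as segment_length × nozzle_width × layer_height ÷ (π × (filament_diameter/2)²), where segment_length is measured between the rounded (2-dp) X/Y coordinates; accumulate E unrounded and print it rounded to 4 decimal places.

At z = 10.08 mm: the sphere is not intersected at this z (|z−center|=7.080 > r=3); the 7.5×14 cube at (-3.5, 9.5) contributes its full rectangle; After the difference (first − rest): the first operand is absent here, so nothing remains; the cone at (-1.5, 4.5) contributes a regular 12-gon of circumradius 8.283 (interpolated between r1=11.5 and r2=4 at t=0.429); Taking the union: only the cone at (-1.5, 4.5) is present, so the union is just that shape — 1 connected region. The outline is a single polygon with 12 vertices. Extrusion per mm of travel: 0.25 × 0.12 / (π × 0.875²) = 0.012473. Accumulating E over each segment gives final E = 0.6415.

G0 X-9.78 Y4.50 Z10.08
G1 X-8.67 Y0.36 E0.0535
G1 X-5.64 Y-2.67 E0.1069
G1 X-1.50 Y-3.78 E0.1604
G1 X2.64 Y-2.67 E0.2138
G1 X5.67 Y0.36 E0.2673
G1 X6.78 Y4.50 E0.3207
G1 X5.67 Y8.64 E0.3742
G1 X2.64 Y11.67 E0.4276
G1 X-1.50 Y12.78 E0.4811
G1 X-5.64 Y11.67 E0.5346
G1 X-8.67 Y8.64 E0.5880
G1 X-9.78 Y4.50 E0.6415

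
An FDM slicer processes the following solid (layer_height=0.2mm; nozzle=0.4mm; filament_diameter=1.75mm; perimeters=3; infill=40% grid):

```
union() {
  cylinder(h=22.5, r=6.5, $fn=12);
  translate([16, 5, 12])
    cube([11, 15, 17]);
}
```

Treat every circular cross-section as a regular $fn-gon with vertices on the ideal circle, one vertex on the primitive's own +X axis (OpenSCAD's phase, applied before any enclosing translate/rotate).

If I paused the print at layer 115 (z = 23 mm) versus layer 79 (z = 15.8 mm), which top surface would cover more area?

Layer 115 (z = 23): the cylinder is absent (z outside [0, 22.5]); the 11×15 cube at (16, 5) contributes its full rectangle (area 165.00 mm²); Merging all regions: only the 11×15 cube at (16, 5) is present, so the union is just that shape — area = 165.00 mm². So its area = 165.00 mm². Layer 79 (z = 15.8): the r=6.5 cylinder gives a regular 12-gon of circumradius 6.5 (constant along its height) (area = (12/2)·6.500²·sin(360°/12) = 126.75 mm²); the cube at (16, 5) (footprint 11×15) is included at this height (area 165.00 mm²); Combining (union): the 2 present regions are separate (no shared area or edge), so areas and boundary lengths simply add and each stays a separate island — area = 291.75 mm². So its area = 291.75 mm². Layer 79 is larger (291.75 vs 165.00 mm²).

layer 79 (z = 15.8 mm)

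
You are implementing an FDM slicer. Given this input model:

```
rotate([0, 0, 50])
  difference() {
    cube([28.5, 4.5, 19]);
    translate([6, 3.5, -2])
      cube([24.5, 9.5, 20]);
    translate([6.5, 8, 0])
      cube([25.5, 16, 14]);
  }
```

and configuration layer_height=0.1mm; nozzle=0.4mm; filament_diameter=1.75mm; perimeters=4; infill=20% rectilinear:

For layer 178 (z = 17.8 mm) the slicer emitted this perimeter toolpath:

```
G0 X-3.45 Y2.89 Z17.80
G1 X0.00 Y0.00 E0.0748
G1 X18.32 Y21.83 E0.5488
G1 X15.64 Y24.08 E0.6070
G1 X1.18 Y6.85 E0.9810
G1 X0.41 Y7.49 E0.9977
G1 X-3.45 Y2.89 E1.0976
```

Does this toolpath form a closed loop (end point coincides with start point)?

Start point (G0): (-3.45, 2.89). End point (last G1): the path returns to the start — closed.

yes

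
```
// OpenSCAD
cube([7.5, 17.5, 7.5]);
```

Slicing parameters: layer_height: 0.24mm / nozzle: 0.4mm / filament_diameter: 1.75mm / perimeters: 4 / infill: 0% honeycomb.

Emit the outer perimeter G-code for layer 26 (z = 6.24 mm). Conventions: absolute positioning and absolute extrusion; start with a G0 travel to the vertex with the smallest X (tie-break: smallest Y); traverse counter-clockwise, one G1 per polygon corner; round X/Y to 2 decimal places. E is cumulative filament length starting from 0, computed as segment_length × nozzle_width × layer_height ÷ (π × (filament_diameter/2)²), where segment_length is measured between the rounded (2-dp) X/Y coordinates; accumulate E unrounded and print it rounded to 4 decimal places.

At z = 6.24 mm: the 7.5×17.5 cube contributes its full rectangle. The outline is a single polygon with 4 vertices. Extrusion per mm of travel: 0.4 × 0.24 / (π × 0.875²) = 0.039912. Accumulating E over each segment gives final E = 1.9956.

G0 X0.00 Y0.00 Z6.24
G1 X7.50 Y0.00 E0.2993
G1 X7.50 Y17.50 E0.9978
G1 X0.00 Y17.50 E1.2971
G1 X0.00 Y0.00 E1.9956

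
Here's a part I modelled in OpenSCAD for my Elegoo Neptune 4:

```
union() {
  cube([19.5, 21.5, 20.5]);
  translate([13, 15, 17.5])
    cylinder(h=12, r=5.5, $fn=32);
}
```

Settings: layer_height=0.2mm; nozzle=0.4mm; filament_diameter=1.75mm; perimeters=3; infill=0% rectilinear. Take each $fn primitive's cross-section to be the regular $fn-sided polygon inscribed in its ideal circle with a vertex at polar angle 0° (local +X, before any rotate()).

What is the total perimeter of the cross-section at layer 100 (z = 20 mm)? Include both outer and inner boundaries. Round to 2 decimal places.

82.00 mm

At z = 20 mm: the cube (footprint 19.5×21.5) is included at this height (perimeter 82.00 mm); the r=5.5 cylinder at (13, 15) gives a regular 32-gon of circumradius 5.5 (constant along its height) (perimeter = 2·32·5.500·sin(180°/32) = 34.50 mm); Taking the union: the r=5.5 cylinder at (13, 15) lies entirely inside the 19.5×21.5 cube, so the union is just the 19.5×21.5 cube — boundary = 82.00 mm. Overall, the cross-section is a single solid region. Total boundary length (outer) = 82.00 mm.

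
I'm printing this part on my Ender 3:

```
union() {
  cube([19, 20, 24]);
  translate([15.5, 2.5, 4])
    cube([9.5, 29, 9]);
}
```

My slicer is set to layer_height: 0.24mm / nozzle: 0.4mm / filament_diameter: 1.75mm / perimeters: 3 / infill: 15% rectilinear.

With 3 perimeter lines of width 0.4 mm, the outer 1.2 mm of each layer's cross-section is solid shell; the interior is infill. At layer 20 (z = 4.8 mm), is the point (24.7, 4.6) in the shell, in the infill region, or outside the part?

shell

At z = 4.8 mm: the cube (footprint 19×20) is included at this height; the 9.5×29 cube at (15.5, 2.5) contributes its full rectangle; Merging all regions: the regions partially overlap (shared area 61.25 mm²), so overlapping operands fuse into one piece — 1 connected region. Overall, the cross-section is a single solid region. The nearest boundary edge runs (25.00, 31.50)→(25.00, 2.50); distance from the point to it = 0.30 mm. The point is inside the cross-section, 0.30 mm from the nearest boundary — within the 1.2 mm shell band (3 × 0.4).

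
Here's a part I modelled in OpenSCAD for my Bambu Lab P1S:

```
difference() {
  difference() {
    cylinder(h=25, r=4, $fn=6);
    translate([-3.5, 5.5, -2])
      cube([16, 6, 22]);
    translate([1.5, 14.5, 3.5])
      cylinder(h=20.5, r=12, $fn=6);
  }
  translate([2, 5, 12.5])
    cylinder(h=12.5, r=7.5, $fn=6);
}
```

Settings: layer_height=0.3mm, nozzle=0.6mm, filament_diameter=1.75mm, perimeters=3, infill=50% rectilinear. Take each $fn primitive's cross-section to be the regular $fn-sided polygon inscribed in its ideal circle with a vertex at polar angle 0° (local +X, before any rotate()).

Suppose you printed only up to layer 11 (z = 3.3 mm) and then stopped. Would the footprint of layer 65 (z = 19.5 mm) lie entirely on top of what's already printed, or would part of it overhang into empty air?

entirely on top

Compare the two slices. At z = 3.3: the cylinder: section is a regular 6-gon, circumradius r=4 (area = (6/2)·4.000²·sin(360°/6) = 41.57 mm²); the cube at (-3.5, 5.5) (footprint 16×6) is included at this height (area 96.00 mm²); the cylinder at (1.5, 14.5) is not intersected at this z (z outside [3.5, 24]); Subtracting the remaining from the first: starting from the r=4 cylinder (41.57 mm²), the 16×6 cube at (-3.5, 5.5) misses the remaining region (no effect) — area = 41.57 mm²; the cylinder at (2, 5) does not reach this height (z outside [12.5, 25]); Taking the first minus the rest: none of the subtracted shapes is present at this height, so that combined region is unchanged — area = 41.57 mm². At z = 19.5: the r=4 cylinder gives a regular 6-gon of circumradius 4 (constant along its height) (area = (6/2)·4.000²·sin(360°/6) = 41.57 mm²); the cube at (-3.5, 5.5) (footprint 16×6) is included at this height (area 96.00 mm²); the cylinder at (1.5, 14.5): section is a regular 6-gon, circumradius r=12 (area = (6/2)·12.000²·sin(360°/6) = 374.12 mm²); Taking the first minus the rest: starting from the r=4 cylinder (41.57 mm²), the 16×6 cube at (-3.5, 5.5) misses the remaining region (no effect); the r=12 cylinder at (1.5, 14.5) misses the remaining region (no effect) — area = 41.57 mm²; the cylinder at (2, 5): section is a regular 6-gon, circumradius r=7.5 (area = (6/2)·7.500²·sin(360°/6) = 146.14 mm²); Subtracting the remaining from the first: starting from that combined region (41.57 mm²), the r=7.5 cylinder at (2, 5) partially overlaps it — only the 28.55 mm² overlap (of its 146.14 mm²) is removed, clipping the outline — area = 13.02 mm². Checking containment: the cross-section at z = 19.5 is a subset of the cross-section at z = 3.3.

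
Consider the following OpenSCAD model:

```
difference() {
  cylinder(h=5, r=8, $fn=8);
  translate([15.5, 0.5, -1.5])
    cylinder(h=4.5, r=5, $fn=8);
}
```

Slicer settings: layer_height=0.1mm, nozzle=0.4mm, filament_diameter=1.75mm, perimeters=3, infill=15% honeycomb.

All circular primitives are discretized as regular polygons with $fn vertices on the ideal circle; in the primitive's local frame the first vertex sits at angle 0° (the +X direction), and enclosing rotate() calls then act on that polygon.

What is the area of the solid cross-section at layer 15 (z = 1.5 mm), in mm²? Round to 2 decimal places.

181.02 mm²

At z = 1.5 mm: the r=8 cylinder gives a regular 8-gon of circumradius 8 (constant along its height) (area = (8/2)·8.000²·sin(360°/8) = 181.02 mm²); the r=5 cylinder at (15.5, 0.5) gives a regular 8-gon of circumradius 5 (constant along its height) (area = (8/2)·5.000²·sin(360°/8) = 70.71 mm²); Taking the first minus the rest: starting from the r=8 cylinder (181.02 mm²), the r=5 cylinder at (15.5, 0.5) misses the remaining region (no effect) — area = 181.02 mm². Overall, the cross-section is a single solid region. Net area = 181.02 mm².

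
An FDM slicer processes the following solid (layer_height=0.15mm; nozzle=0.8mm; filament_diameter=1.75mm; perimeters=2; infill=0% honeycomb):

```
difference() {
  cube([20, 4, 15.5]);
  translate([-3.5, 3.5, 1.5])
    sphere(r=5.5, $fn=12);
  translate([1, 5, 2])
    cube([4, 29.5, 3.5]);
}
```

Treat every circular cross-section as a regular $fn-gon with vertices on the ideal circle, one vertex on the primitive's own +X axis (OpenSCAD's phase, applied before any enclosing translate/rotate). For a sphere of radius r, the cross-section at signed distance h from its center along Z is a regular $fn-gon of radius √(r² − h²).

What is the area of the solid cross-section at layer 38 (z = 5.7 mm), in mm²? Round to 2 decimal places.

At z = 5.7 mm: the cube (footprint 20×4) is included at this height (area 80.00 mm²); the sphere at (-3.5, 3.5): section is a regular 12-gon, circumradius = √(r²−h²) = √(5.5²−4.2²) = 3.551 (area = (12/2)·3.551²·sin(360°/12) = 37.83 mm²); the cube at (1, 5) does not reach this height (z outside [2, 5.5]); Subtracting the remaining from the first: starting from the 20×4 cube (80.00 mm²), the r=5.5 sphere at (-3.5, 3.5) partially overlaps it — only the 0.01 mm² overlap (of its 37.83 mm²) is removed, clipping the outline — area = 79.99 mm². Overall, the cross-section is a single solid region. Net area = 79.99 mm².

79.99 mm²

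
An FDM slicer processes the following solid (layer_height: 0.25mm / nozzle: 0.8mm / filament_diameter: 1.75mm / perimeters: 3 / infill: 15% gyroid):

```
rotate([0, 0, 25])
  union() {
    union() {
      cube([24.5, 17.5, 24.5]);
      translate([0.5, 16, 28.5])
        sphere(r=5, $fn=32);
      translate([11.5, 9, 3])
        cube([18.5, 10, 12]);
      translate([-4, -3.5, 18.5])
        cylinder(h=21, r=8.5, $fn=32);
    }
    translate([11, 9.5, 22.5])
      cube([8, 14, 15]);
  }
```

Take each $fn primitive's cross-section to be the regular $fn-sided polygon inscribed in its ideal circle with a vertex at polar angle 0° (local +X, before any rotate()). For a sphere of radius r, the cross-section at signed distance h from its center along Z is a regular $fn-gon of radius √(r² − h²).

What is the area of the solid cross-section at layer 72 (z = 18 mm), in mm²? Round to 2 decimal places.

428.75 mm²

At z = 18 mm: the cube is present — its section is the full 24.5×17.5 rectangle (area 428.75 mm²); the sphere at (0.5, 16) does not reach this height (|z−center|=10.500 > r=5); the cube at (11.5, 9) does not reach this height (z outside [3, 15]); the cylinder at (-4, -3.5) does not reach this height (z outside [18.5, 39.5]); Taking the union: only the 24.5×17.5 cube is present, so the union is just that shape — area = 428.75 mm²; the cube at (11, 9.5) does not reach this height (z outside [22.5, 37.5]); Combining (union): only that combined region is present, so the union is just that shape — area = 428.75 mm²; (rotated 25° about Z; rotation is an isometry so areas/perimeters/island counts are preserved). Overall, the cross-section is a single solid region. Net area = 428.75 mm².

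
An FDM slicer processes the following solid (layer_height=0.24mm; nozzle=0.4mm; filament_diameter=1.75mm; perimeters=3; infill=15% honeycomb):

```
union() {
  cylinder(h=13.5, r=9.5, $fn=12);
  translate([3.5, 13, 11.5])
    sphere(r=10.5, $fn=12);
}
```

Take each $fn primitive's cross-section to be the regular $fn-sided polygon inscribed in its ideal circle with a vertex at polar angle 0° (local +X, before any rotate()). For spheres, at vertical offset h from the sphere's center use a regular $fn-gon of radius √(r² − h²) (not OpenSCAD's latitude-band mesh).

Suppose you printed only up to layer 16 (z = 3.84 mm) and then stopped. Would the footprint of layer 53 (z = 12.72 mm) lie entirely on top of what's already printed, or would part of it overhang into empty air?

Compare the two slices. At z = 3.84: the r=9.5 cylinder gives a regular 12-gon of circumradius 9.5 (constant along its height) (area = (12/2)·9.500²·sin(360°/12) = 270.75 mm²); the r=10.5 sphere at (3.5, 13) contributes a regular 12-gon of circumradius √(10.5²−7.66²) = 7.182 (area = (12/2)·7.182²·sin(360°/12) = 154.72 mm²); Combining (union): the regions partially overlap — summed areas 425.47 mm² minus the doubly-counted overlap 17.42 mm² gives 408.05 mm² — area = 408.05 mm². At z = 12.72: the r=9.5 cylinder contributes a regular 12-gon of circumradius 9.5 (area = (12/2)·9.500²·sin(360°/12) = 270.75 mm²); the r=10.5 sphere at (3.5, 13) slices to a regular 12-gon of circumradius 10.429 (√(r²−h²) with h=1.22 from center) (area = (12/2)·10.429²·sin(360°/12) = 326.28 mm²); Combining (union): the regions partially overlap — summed areas 597.03 mm² minus the doubly-counted overlap 58.39 mm² gives 538.64 mm² — area = 538.64 mm². Checking containment: at z = 12.72 the cross-section extends beyond the z = 3.84 cross-section by about 130.59 mm².

part overhangs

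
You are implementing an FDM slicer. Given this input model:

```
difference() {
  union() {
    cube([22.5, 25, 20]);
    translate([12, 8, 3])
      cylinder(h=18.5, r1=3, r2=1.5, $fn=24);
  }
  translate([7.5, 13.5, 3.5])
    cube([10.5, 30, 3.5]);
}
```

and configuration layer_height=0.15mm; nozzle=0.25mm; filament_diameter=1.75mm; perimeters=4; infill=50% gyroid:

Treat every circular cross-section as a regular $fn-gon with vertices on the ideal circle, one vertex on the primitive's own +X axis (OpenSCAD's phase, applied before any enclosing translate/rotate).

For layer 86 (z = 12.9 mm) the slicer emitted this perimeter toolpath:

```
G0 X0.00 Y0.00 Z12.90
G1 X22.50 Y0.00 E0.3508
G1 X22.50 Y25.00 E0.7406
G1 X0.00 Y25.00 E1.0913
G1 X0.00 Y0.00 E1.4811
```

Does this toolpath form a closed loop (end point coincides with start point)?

yes

Start point (G0): (0.00, 0.00). End point (last G1): the path returns to the start — closed.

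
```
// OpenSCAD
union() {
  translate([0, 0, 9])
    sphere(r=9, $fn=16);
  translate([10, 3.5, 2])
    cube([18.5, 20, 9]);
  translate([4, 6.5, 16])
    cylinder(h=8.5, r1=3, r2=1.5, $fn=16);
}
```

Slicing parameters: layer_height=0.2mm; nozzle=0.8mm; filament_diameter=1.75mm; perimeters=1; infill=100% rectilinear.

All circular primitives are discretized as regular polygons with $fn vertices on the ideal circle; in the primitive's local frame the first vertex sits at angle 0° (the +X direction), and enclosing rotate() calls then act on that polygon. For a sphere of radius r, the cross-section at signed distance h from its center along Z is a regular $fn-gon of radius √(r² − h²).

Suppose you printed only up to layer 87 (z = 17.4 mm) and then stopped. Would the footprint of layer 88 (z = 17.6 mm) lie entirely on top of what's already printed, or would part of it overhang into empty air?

entirely on top

Compare the two slices. At z = 17.4: the r=9 sphere contributes a regular 16-gon of circumradius √(9²−8.4²) = 3.231 (area = (16/2)·3.231²·sin(360°/16) = 31.96 mm²); the cube at (10, 3.5) is not intersected at this z (z outside [2, 11]); the cone at (4, 6.5): at t=0.165 of its height the radius interpolates to r₁+(r₂−r₁)t = 2.753, giving a regular 16-gon of that circumradius (area = (16/2)·2.753²·sin(360°/16) = 23.20 mm²); Combining (union): the 2 present regions are separate (no shared area or edge), so areas and boundary lengths simply add and each stays a separate island — area = 55.16 mm². At z = 17.6: the sphere: section is a regular 16-gon, circumradius = √(r²−h²) = √(9²−8.6²) = 2.653 (area = (16/2)·2.653²·sin(360°/16) = 21.55 mm²); the cube at (10, 3.5) is absent (z outside [2, 11]); the cone at (4, 6.5): at t=0.188 of its height the radius interpolates to r₁+(r₂−r₁)t = 2.718, giving a regular 16-gon of that circumradius (area = (16/2)·2.718²·sin(360°/16) = 22.61 mm²); Merging all regions: the 2 present regions are separate (no shared area or edge), so areas and boundary lengths simply add and each stays a separate island — area = 44.16 mm². Checking containment: the cross-section at z = 17.6 is a subset of the cross-section at z = 17.4.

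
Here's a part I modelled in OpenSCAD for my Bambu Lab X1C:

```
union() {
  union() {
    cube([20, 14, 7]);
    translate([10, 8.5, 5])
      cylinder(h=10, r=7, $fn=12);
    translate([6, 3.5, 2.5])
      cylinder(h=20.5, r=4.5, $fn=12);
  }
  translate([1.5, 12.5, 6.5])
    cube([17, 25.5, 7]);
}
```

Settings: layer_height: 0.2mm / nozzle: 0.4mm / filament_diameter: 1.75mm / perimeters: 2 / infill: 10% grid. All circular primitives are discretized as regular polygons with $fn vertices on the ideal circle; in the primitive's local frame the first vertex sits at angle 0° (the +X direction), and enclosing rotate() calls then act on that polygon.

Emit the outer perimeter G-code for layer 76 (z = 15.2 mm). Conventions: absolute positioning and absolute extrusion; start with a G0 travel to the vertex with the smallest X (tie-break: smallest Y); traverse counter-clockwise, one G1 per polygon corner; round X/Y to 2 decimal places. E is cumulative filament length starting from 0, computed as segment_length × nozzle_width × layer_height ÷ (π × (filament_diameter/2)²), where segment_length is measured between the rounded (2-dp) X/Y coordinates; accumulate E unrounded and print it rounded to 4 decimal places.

G0 X1.50 Y3.50 Z15.20
G1 X2.10 Y1.25 E0.0775
G1 X3.75 Y-0.40 E0.1551
G1 X6.00 Y-1.00 E0.2325
G1 X8.25 Y-0.40 E0.3100
G1 X9.90 Y1.25 E0.3876
G1 X10.50 Y3.50 E0.4650
G1 X9.90 Y5.75 E0.5425
G1 X8.25 Y7.40 E0.6201
G1 X6.00 Y8.00 E0.6975
G1 X3.75 Y7.40 E0.7750
G1 X2.10 Y5.75 E0.8526
G1 X1.50 Y3.50 E0.9300

At z = 15.2 mm: the cube is not intersected at this z (z outside [0, 7]); the cylinder at (10, 8.5) is absent (z outside [5, 15]); the r=4.5 cylinder at (6, 3.5) gives a regular 12-gon of circumradius 4.5 (constant along its height); Taking the union: only the r=4.5 cylinder at (6, 3.5) is present, so the union is just that shape — 1 connected region; the cube at (1.5, 12.5) is absent (z outside [6.5, 13.5]); Merging all regions: only the result so far is present, so the union is just that shape — 1 connected region. The outline is a single polygon with 12 vertices. Extrusion per mm of travel: 0.4 × 0.2 / (π × 0.875²) = 0.033260. Accumulating E over each segment gives final E = 0.9300.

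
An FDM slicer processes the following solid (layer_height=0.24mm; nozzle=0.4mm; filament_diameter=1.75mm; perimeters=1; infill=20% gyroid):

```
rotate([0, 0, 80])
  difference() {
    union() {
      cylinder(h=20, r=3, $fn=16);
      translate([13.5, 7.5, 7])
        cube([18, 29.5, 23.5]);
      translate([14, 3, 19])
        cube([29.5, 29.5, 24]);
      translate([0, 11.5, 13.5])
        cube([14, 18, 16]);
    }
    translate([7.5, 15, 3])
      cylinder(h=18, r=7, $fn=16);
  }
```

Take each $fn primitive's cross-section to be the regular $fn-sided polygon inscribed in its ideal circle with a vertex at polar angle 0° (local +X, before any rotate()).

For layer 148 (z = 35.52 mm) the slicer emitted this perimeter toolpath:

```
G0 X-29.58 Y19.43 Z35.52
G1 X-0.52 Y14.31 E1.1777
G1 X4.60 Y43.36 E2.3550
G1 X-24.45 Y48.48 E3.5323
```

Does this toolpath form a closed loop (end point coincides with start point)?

Start point (G0): (-29.58, 19.43). End point (last G1): the path does not return to the start — open.

no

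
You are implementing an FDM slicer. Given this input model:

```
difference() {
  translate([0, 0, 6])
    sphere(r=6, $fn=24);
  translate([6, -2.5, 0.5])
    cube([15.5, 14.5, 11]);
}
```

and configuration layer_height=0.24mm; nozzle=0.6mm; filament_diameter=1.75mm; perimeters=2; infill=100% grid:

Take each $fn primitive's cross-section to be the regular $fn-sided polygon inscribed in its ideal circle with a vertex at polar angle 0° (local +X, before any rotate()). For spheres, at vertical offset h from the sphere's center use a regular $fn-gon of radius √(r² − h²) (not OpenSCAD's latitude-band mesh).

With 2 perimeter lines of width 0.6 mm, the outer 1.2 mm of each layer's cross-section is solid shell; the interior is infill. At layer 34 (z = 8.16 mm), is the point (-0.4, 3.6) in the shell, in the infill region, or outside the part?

infill

At z = 8.16 mm: the r=6 sphere slices to a regular 24-gon of circumradius 5.598 (√(r²−h²) with h=2.16 from center); the 15.5×14.5 cube at (6, -2.5) contributes its full rectangle; Taking the first minus the rest: starting from the r=6 sphere, the 15.5×14.5 cube at (6, -2.5) misses the remaining region (no effect) — 1 connected region. Overall, the cross-section is a single solid region. The nearest boundary edge runs (-1.45, 5.41)→(0.00, 5.60); distance from the point to it = 1.93 mm. The point is inside the cross-section and 1.93 mm from the nearest boundary — more than the 1.2 mm shell width (2 × 0.6), so it's in the infill interior.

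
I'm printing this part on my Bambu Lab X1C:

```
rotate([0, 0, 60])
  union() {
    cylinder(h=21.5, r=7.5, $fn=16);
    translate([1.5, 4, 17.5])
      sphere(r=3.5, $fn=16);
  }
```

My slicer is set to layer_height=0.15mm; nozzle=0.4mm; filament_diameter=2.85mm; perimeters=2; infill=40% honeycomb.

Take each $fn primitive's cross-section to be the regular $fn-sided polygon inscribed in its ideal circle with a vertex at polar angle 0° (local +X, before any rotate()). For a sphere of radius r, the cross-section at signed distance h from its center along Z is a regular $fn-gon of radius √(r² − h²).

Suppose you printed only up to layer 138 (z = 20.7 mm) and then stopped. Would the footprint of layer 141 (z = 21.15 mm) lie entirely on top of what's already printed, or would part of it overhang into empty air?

Compare the two slices. At z = 20.7: the r=7.5 cylinder gives a regular 16-gon of circumradius 7.5 (constant along its height) (area = (16/2)·7.500²·sin(360°/16) = 172.21 mm²); the r=3.5 sphere at (1.5, 4) slices to a regular 16-gon of circumradius 1.418 (√(r²−h²) with h=3.2 from center) (area = (16/2)·1.418²·sin(360°/16) = 6.15 mm²); Taking the union: the r=3.5 sphere at (1.5, 4) lies entirely inside the r=7.5 cylinder, so the union is just the r=7.5 cylinder — area = 172.21 mm²; (whole slice rotated 60° about Z — lengths, areas and connectivity unchanged). At z = 21.15: the r=7.5 cylinder contributes a regular 16-gon of circumradius 7.5 (area = (16/2)·7.500²·sin(360°/16) = 172.21 mm²); the sphere at (1.5, 4) does not reach this height (|z−center|=3.650 > r=3.5); Taking the union: only the r=7.5 cylinder is present, so the union is just that shape — area = 172.21 mm²; (rotated 60° about Z; rotation is an isometry so areas/perimeters/island counts are preserved). Checking containment: the cross-section at z = 21.15 is a subset of the cross-section at z = 20.7.

entirely on top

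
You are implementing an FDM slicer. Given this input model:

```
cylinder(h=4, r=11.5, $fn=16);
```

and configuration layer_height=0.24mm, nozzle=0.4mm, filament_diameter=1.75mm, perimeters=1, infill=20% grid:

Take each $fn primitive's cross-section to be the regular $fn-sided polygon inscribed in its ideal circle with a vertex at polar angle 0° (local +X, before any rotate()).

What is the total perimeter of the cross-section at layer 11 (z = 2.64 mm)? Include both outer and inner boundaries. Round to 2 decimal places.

At z = 2.64 mm: the r=11.5 cylinder gives a regular 16-gon of circumradius 11.5 (constant along its height) (perimeter = 2·16·11.500·sin(180°/16) = 71.79 mm). Overall, the cross-section is a single solid region. Total boundary length (outer) = 71.79 mm.

71.79 mm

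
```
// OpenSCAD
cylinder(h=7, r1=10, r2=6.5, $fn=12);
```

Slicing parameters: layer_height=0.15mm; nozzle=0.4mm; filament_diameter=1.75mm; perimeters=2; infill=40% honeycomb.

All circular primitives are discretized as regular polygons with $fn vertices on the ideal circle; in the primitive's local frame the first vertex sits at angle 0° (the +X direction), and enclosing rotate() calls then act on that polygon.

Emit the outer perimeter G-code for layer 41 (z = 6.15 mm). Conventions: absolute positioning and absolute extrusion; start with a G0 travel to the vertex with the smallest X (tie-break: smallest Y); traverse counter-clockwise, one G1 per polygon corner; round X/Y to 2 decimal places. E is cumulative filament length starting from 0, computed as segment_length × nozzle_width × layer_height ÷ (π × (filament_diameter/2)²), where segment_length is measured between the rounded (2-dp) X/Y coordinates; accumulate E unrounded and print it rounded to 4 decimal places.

At z = 6.15 mm: the cone contributes a regular 12-gon of circumradius 6.925 (interpolated between r1=10 and r2=6.5 at t=0.879). The outline is a single polygon with 12 vertices. Extrusion per mm of travel: 0.4 × 0.15 / (π × 0.875²) = 0.024945. Accumulating E over each segment gives final E = 1.0729.

G0 X-6.92 Y0.00 Z6.15
G1 X-6.00 Y-3.46 E0.0893
G1 X-3.46 Y-6.00 E0.1789
G1 X0.00 Y-6.92 E0.2682
G1 X3.46 Y-6.00 E0.3575
G1 X6.00 Y-3.46 E0.4471
G1 X6.92 Y0.00 E0.5364
G1 X6.00 Y3.46 E0.6258
G1 X3.46 Y6.00 E0.7154
G1 X0.00 Y6.92 E0.8047
G1 X-3.46 Y6.00 E0.8940
G1 X-6.00 Y3.46 E0.9836
G1 X-6.92 Y0.00 E1.0729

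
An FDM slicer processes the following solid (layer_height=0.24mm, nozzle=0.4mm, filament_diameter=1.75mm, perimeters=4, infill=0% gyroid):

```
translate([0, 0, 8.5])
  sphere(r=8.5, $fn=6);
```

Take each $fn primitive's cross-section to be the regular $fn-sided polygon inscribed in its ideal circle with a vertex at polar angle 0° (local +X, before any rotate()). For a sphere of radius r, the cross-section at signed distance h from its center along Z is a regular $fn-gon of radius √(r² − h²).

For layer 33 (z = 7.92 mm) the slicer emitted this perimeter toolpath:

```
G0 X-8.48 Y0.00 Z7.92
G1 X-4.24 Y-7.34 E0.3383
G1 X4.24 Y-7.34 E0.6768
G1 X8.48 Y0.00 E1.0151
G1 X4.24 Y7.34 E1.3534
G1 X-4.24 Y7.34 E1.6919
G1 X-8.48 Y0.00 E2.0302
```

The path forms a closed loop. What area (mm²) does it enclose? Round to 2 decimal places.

Apply the shoelace formula to the sequence of (X, Y) vertices; enclosed area = 186.73 mm².

186.73 mm²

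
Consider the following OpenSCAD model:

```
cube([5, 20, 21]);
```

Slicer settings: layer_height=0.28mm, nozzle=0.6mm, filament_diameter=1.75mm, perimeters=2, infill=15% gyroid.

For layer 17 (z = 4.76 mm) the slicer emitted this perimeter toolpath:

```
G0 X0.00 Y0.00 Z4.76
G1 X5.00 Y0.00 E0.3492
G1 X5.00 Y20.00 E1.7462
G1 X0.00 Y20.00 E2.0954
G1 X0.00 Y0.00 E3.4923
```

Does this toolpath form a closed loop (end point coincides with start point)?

yes

Start point (G0): (0.00, 0.00). End point (last G1): the path returns to the start — closed.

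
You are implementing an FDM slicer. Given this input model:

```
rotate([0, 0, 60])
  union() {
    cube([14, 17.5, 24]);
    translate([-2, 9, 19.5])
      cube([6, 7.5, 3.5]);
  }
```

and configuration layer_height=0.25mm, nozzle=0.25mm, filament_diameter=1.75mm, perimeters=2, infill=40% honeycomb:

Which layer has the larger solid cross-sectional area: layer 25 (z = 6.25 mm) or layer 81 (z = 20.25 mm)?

Layer 25 (z = 6.25): the cube is present — its section is the full 14×17.5 rectangle (area 245.00 mm²); the cube at (-2, 9) is absent (z outside [19.5, 23]); Taking the union: only the 14×17.5 cube is present, so the union is just that shape — area = 245.00 mm²; (rotated 60° about Z; rotation is an isometry so areas/perimeters/island counts are preserved). So its area = 245.00 mm². Layer 81 (z = 20.25): the cube (footprint 14×17.5) is included at this height (area 245.00 mm²); the 6×7.5 cube at (-2, 9) contributes its full rectangle (area 45.00 mm²); Taking the union: the regions partially overlap — summed areas 290.00 mm² minus the doubly-counted overlap 30.00 mm² gives 260.00 mm² — area = 260.00 mm²; (whole slice rotated 60° about Z — lengths, areas and connectivity unchanged). So its area = 260.00 mm². Layer 81 is larger (260.00 vs 245.00 mm²).

layer 81 (z = 20.25 mm)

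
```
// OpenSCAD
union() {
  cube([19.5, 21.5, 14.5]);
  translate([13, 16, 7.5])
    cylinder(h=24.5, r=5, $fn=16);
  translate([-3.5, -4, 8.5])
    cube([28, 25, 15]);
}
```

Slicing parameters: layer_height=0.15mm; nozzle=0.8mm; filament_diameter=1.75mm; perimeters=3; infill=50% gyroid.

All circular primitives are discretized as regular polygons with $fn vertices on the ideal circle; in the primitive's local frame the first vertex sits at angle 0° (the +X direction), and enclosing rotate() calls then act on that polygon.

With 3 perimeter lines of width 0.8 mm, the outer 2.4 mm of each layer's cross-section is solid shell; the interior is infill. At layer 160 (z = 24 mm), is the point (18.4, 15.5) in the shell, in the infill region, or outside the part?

At z = 24 mm: the cube is not intersected at this z (z outside [0, 14.5]); the r=5 cylinder at (13, 16) contributes a regular 16-gon of circumradius 5; the cube at (-3.5, -4) is absent (z outside [8.5, 23.5]); Taking the union: only the r=5 cylinder at (13, 16) is present, so the union is just that shape — 1 connected region. Overall, the cross-section is a single solid region. The nearest boundary edge runs (17.62, 14.09)→(18.00, 16.00); distance from the point to it = 0.49 mm. The point is not inside any of the regions above, so it lies outside the cross-section (0.49 mm from the nearest boundary).

outside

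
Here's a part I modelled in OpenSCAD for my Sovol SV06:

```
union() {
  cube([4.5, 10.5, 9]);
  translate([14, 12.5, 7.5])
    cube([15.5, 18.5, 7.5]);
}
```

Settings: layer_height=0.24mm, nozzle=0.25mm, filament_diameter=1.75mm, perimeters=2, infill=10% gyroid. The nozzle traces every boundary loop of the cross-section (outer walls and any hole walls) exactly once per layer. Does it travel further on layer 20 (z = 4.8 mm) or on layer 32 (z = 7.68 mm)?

layer 32 (z = 7.68 mm)

Layer 20 (z = 4.8): the cube (footprint 4.5×10.5) is included at this height (perimeter 30.00 mm); the cube at (14, 12.5) is absent (z outside [7.5, 15]); Combining (union): only the 4.5×10.5 cube is present, so the union is just that shape — boundary = 30.00 mm. So its perimeter = 30.00 mm. Layer 32 (z = 7.68): the cube (footprint 4.5×10.5) is included at this height (perimeter 30.00 mm); the 15.5×18.5 cube at (14, 12.5) contributes its full rectangle (perimeter 68.00 mm); Combining (union): the 2 present regions are separate (no shared area or edge), so areas and boundary lengths simply add and each stays a separate island — boundary = 98.00 mm. So its perimeter = 98.00 mm. Layer 32 is larger (98.00 vs 30.00 mm).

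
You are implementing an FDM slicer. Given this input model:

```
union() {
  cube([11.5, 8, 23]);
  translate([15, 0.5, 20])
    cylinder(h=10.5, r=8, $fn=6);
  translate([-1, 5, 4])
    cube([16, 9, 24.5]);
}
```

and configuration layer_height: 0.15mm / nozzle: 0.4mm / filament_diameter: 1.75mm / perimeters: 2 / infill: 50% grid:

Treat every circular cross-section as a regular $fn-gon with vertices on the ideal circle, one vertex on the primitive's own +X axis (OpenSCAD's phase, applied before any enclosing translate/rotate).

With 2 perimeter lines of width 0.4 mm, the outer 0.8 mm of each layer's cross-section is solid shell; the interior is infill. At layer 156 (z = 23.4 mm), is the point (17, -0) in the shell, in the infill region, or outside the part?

infill

At z = 23.4 mm: the cube does not reach this height (z outside [0, 23]); the cylinder at (15, 0.5): section is a regular 6-gon, circumradius r=8; the cube at (-1, 5) is present — its section is the full 16×9 rectangle; Merging all regions: the regions partially overlap (shared area 11.41 mm²), so overlapping operands fuse into one piece — 1 connected region. Overall, the cross-section is a single solid region. The nearest boundary edge runs (23.00, 0.50)→(19.00, -6.43); distance from the point to it = 4.95 mm. The point is inside the cross-section and 4.95 mm from the nearest boundary — more than the 0.8 mm shell width (2 × 0.4), so it's in the infill interior.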